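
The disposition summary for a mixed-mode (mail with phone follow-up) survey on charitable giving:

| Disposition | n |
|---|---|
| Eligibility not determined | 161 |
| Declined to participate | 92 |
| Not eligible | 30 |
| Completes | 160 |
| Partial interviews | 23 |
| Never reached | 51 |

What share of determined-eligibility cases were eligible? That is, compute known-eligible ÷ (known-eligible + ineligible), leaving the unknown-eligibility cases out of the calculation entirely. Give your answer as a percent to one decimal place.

91.6%

Known eligible = 160 + 23 + 92 + 51 = 326
e = 326 / (326 + 30) = 326 / 356 = 0.9157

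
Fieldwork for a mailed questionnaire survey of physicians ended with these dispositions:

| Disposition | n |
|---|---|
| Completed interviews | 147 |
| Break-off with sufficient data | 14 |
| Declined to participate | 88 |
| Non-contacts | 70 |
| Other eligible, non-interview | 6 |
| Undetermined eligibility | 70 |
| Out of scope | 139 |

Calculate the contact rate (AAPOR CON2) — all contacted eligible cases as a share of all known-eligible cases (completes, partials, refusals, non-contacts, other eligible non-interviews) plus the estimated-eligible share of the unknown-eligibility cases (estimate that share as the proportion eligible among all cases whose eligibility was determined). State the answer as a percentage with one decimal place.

68.2%

Num = 147 + 14 + 88 + 6 = 255
Eligible (known) = 147 + 14 + 88 + 70 + 6 = 325
e = 325 / (325 + 139) = 325 / 464 = 0.7004
e × U = 0.7004 × 70 = 49.03
Denominator = 325 + 49.03 = 374.03
CON2 = 255 / 374.03 = 0.6818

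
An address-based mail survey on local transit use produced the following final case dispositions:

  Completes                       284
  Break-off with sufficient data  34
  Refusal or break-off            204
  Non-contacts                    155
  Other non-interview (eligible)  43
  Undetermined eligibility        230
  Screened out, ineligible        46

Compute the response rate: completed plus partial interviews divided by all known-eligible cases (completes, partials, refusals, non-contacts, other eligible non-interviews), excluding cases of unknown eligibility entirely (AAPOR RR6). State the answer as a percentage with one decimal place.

Num = 284 + 34 = 318
Denom = 284 + 34 + 204 + 155 + 43 = 720
RR6 = 318 / 720 = 0.4417

44.2%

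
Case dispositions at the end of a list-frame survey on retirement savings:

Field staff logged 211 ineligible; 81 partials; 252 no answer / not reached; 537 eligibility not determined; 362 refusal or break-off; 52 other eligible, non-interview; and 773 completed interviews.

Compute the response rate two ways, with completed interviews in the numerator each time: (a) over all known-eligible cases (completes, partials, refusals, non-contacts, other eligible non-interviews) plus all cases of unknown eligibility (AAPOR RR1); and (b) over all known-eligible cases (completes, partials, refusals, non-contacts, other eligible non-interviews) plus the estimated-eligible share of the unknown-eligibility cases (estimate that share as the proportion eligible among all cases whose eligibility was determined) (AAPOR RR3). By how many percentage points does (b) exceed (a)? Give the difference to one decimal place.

Num → 773
Base → 773 + 81 + 362 + 252 + 52 + 537 = 2057
RR1 = 773 / 2057 = 0.3758
Determined eligible → 773 + 81 + 362 + 252 + 52 = 1520
e = 1520 / (1520 + 211) = 1520 / 1731 = 0.8781
Estimated eligible among unknowns → 0.8781 × 537 = 471.54
Base → 1520 + 471.54 = 1991.54
RR3 = 773 / 1991.54 = 0.3881
Difference = 38.81 − 37.58 = 1.23 percentage points

1.2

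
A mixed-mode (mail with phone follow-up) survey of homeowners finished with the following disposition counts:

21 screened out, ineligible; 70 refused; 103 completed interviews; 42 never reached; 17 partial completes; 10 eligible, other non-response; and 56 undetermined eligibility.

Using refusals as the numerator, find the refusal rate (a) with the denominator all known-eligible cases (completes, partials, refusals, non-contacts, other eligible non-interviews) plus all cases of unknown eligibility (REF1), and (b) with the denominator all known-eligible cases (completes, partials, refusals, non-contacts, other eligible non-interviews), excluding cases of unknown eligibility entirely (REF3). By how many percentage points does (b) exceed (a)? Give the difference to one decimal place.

Numerator → 70
Base → 103 + 17 + 70 + 42 + 10 + 56 = 298
REF1 = 70 / 298 = 0.2349
Base → 103 + 17 + 70 + 42 + 10 = 242
REF3 = 70 / 242 = 0.2893
Difference = 28.93 − 23.49 = 5.44 percentage points

5.4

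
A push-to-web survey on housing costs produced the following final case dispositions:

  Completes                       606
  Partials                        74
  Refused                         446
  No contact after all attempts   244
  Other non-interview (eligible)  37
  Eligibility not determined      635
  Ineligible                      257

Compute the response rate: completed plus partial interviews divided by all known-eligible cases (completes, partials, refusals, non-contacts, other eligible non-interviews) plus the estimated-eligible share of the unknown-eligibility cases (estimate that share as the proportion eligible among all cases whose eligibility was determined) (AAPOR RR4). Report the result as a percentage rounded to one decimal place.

Num = 606 + 74 = 680
Eligible (known) = 606 + 74 + 446 + 244 + 37 = 1407
e = 1407 / (1407 + 257) = 1407 / 1664 = 0.8456
Eligible share of unknowns = 0.8456 × 635 = 536.96
Base = 1407 + 536.96 = 1943.96
RR4 = 680 / 1943.96 = 0.3498

35.0%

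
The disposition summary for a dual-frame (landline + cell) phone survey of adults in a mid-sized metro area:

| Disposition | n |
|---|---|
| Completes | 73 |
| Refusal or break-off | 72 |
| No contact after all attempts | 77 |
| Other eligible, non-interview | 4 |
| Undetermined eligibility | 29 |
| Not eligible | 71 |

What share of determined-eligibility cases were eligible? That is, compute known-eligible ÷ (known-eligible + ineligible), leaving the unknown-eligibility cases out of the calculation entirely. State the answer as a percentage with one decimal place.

Eligible (known) → 73 + 72 + 77 + 4 = 226
e = 226 / (226 + 71) = 226 / 297 = 0.7609

76.1%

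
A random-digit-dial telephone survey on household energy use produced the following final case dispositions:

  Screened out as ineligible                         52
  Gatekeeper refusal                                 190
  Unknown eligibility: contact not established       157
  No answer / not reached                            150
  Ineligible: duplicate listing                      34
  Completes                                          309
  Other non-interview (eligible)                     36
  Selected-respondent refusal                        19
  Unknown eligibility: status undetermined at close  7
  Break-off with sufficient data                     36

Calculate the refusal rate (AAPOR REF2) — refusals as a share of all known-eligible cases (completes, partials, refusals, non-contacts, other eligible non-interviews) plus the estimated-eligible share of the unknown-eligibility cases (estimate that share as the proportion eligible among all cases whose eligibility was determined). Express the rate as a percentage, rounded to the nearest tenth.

Refused = 190 + 19 = 209
Unknown if eligible = 157 + 7 = 164
Ineligible = 52 + 34 = 86
Top → 209
Determined eligible → 309 + 36 + 209 + 150 + 36 = 740
e = 740 / (740 + 86) = 740 / 826 = 0.8959
e × U → 0.8959 × 164 = 146.93
Denom → 740 + 146.93 = 886.93
REF2 = 209 / 886.93 = 0.2356

23.6%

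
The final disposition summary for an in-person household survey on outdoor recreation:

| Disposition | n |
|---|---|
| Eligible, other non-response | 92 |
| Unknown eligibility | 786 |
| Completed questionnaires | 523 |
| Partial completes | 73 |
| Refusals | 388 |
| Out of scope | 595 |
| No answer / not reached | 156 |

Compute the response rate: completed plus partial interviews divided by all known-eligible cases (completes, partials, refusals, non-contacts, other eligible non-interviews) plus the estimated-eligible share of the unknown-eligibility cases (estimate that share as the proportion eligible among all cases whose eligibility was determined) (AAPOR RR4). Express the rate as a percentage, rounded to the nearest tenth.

33.8%

Numerator = 523 + 73 = 596
Known eligible = 523 + 73 + 388 + 156 + 92 = 1232
e = 1232 / (1232 + 595) = 1232 / 1827 = 0.6743
Estimated eligible among unknowns = 0.6743 × 786 = 530.00
Base = 1232 + 530.00 = 1762.00
RR4 = 596 / 1762.00 = 0.3383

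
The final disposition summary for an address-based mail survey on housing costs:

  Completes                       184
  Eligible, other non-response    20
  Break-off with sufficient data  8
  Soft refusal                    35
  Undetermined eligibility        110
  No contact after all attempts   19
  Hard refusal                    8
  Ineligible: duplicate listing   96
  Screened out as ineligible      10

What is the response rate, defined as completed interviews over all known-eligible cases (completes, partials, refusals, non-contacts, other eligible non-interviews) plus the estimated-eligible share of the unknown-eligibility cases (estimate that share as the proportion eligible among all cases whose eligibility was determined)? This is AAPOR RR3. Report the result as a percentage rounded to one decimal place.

52.1%

Refused = 8 + 35 = 43
Not eligible = 10 + 96 = 106
Numerator = 184
Determined eligible = 184 + 8 + 43 + 19 + 20 = 274
e = 274 / (274 + 106) = 274 / 380 = 0.7211
e × U = 0.7211 × 110 = 79.32
Base = 274 + 79.32 = 353.32
RR3 = 184 / 353.32 = 0.5208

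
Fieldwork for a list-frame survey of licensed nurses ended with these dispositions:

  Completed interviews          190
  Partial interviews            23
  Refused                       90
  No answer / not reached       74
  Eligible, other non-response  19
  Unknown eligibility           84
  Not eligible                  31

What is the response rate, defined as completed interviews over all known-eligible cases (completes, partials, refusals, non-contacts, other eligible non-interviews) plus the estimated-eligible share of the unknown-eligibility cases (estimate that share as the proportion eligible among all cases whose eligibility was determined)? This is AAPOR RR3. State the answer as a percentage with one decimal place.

Top = 190
Eligible (known) = 190 + 23 + 90 + 74 + 19 = 396
e = 396 / (396 + 31) = 396 / 427 = 0.9274
e × U = 0.9274 × 84 = 77.90
Base = 396 + 77.90 = 473.90
RR3 = 190 / 473.90 = 0.4009

40.1%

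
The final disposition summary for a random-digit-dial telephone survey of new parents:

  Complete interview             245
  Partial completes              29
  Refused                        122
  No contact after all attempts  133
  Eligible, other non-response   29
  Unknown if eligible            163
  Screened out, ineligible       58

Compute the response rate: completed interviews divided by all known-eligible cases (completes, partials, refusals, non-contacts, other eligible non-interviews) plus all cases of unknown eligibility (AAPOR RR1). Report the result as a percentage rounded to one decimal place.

34.0%

Top = 245
Base = 245 + 29 + 122 + 133 + 29 + 163 = 721
RR1 = 245 / 721 = 0.3398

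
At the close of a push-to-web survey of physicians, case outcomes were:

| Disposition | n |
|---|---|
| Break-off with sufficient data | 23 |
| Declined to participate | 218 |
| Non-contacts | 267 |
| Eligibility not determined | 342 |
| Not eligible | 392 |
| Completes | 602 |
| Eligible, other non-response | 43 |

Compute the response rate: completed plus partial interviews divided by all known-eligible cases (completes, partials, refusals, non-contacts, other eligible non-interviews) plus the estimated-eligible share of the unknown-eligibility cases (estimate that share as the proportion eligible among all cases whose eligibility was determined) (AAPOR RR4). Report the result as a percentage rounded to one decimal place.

44.4%

Top → 602 + 23 = 625
Determined eligible → 602 + 23 + 218 + 267 + 43 = 1153
e = 1153 / (1153 + 392) = 1153 / 1545 = 0.7463
e × U → 0.7463 × 342 = 255.23
Denominator → 1153 + 255.23 = 1408.23
RR4 = 625 / 1408.23 = 0.4438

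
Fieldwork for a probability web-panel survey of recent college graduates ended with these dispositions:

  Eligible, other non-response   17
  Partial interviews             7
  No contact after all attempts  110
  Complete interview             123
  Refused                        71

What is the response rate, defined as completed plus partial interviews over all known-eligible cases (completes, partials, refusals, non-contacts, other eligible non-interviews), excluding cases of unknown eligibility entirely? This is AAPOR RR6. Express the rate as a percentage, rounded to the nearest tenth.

Num: 123 + 7 = 130
Base: 123 + 7 + 71 + 110 + 17 = 328
RR6 = 130 / 328 = 0.3963

39.6%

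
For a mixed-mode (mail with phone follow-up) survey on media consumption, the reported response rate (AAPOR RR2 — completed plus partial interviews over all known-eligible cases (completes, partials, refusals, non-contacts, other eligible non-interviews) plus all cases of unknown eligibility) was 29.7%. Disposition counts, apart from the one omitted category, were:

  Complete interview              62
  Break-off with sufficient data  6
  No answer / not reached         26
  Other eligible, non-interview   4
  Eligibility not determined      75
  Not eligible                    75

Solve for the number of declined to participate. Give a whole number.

Top: 62 + 6 = 68
RR2 = 68 / D = 0.297
D = 68 / 0.297 = 229.0
Rest of base = 173
declined to participate = 229.0 − 173 ≈ 56

56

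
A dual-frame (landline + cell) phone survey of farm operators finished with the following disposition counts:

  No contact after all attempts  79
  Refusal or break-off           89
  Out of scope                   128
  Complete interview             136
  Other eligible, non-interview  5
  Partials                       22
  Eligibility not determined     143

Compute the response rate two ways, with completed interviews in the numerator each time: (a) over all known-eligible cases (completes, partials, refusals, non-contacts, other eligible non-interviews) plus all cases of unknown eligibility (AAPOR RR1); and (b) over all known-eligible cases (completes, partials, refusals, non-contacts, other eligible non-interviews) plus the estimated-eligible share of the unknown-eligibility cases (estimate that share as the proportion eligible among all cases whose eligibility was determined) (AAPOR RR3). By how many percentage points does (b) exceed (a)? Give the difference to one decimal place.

Top: 136
Base: 136 + 22 + 89 + 79 + 5 + 143 = 474
RR1 = 136 / 474 = 0.2869
Known eligible: 136 + 22 + 89 + 79 + 5 = 331
e = 331 / (331 + 128) = 331 / 459 = 0.7211
Eligible share of unknowns: 0.7211 × 143 = 103.12
Base: 331 + 103.12 = 434.12
RR3 = 136 / 434.12 = 0.3133
Difference = 31.33 − 28.69 = 2.64 percentage points

2.6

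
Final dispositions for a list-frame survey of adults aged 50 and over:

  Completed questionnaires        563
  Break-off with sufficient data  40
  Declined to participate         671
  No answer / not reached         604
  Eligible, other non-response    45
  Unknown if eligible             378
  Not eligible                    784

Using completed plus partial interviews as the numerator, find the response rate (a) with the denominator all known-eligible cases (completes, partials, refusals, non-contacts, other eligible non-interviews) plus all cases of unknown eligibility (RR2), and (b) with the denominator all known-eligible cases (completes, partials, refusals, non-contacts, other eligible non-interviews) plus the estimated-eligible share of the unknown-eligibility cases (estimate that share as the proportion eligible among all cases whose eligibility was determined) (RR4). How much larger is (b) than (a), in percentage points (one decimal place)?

Numerator → 563 + 40 = 603
Denom → 563 + 40 + 671 + 604 + 45 + 378 = 2301
RR2 = 603 / 2301 = 0.2621
Known eligible → 563 + 40 + 671 + 604 + 45 = 1923
e = 1923 / (1923 + 784) = 1923 / 2707 = 0.7104
Eligible share of unknowns → 0.7104 × 378 = 268.53
Denom → 1923 + 268.53 = 2191.53
RR4 = 603 / 2191.53 = 0.2752
Difference = 27.52 − 26.21 = 1.31 percentage points

1.3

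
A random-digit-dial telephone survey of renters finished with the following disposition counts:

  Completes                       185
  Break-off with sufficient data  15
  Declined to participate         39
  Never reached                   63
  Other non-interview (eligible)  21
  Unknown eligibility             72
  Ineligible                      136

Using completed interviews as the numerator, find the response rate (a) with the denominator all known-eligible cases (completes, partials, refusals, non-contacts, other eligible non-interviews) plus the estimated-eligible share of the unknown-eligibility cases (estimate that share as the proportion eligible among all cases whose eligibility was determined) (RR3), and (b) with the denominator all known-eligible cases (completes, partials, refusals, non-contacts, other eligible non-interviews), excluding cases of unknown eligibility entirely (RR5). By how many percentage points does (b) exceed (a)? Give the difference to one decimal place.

7.8

Numerator = 185
Known eligible = 185 + 15 + 39 + 63 + 21 = 323
e = 323 / (323 + 136) = 323 / 459 = 0.7037
Estimated eligible among unknowns = 0.7037 × 72 = 50.67
Base = 323 + 50.67 = 373.67
RR3 = 185 / 373.67 = 0.4951
Base = 185 + 15 + 39 + 63 + 21 = 323
RR5 = 185 / 323 = 0.5728
Difference = 57.28 − 49.51 = 7.77 percentage points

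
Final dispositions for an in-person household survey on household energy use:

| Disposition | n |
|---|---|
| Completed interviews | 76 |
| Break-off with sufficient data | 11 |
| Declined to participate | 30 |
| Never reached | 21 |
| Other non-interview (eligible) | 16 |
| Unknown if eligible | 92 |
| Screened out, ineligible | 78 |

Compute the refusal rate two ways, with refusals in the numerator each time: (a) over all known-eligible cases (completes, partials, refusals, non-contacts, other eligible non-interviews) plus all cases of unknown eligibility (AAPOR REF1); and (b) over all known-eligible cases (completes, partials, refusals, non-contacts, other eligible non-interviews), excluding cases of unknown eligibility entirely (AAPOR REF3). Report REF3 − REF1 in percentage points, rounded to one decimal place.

7.3

Num: 30
Base: 76 + 11 + 30 + 21 + 16 + 92 = 246
REF1 = 30 / 246 = 0.1220
Base: 76 + 11 + 30 + 21 + 16 = 154
REF3 = 30 / 154 = 0.1948
Difference = 19.48 − 12.20 = 7.28 percentage points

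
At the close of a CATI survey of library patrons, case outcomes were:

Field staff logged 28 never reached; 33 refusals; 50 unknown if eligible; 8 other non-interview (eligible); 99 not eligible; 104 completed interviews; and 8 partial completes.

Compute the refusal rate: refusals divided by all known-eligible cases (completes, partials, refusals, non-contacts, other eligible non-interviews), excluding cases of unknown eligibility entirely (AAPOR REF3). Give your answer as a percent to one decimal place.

Top = 33
Denom = 104 + 8 + 33 + 28 + 8 = 181
REF3 = 33 / 181 = 0.1823

18.2%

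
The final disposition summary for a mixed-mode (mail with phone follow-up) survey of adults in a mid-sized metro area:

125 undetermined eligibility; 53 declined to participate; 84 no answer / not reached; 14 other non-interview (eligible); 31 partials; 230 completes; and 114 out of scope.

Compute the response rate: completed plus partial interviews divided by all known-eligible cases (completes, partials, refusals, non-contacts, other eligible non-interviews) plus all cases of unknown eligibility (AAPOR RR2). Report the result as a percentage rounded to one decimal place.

48.6%

Numerator → 230 + 31 = 261
Base → 230 + 31 + 53 + 84 + 14 + 125 = 537
RR2 = 261 / 537 = 0.4860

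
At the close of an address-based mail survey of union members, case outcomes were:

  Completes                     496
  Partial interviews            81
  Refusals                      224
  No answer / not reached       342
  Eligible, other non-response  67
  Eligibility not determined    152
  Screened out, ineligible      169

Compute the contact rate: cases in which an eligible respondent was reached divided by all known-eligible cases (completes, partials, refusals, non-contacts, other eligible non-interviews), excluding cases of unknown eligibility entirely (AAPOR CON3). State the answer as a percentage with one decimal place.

71.7%

Numerator: 496 + 81 + 224 + 67 = 868
Denom: 496 + 81 + 224 + 342 + 67 = 1210
CON3 = 868 / 1210 = 0.7174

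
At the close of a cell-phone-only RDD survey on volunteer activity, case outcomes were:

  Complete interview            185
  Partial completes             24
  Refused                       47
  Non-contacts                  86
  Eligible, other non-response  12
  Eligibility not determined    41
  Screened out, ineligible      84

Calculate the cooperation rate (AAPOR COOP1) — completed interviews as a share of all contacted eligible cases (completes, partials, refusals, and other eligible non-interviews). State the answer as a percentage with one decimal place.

Num → 185
Denom → 185 + 24 + 47 + 12 = 268
COOP1 = 185 / 268 = 0.6903

69.0%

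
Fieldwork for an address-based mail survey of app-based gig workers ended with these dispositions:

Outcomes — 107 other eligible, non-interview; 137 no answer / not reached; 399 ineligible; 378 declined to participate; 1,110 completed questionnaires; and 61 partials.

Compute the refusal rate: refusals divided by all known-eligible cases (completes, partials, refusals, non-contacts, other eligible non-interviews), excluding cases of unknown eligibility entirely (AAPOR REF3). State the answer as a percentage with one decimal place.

Top → 378
Denom → 1110 + 61 + 378 + 137 + 107 = 1793
REF3 = 378 / 1793 = 0.2108

21.1%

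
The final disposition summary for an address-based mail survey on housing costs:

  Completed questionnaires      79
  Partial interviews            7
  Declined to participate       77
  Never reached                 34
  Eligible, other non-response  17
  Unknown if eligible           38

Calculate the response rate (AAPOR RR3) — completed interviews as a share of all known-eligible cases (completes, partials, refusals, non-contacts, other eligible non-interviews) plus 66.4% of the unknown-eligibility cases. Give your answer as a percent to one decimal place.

Num → 79
Determined eligible → 79 + 7 + 77 + 34 + 17 = 214
Estimated eligible among unknowns → 0.6640 × 38 = 25.23
Base → 214 + 25.23 = 239.23
RR3 = 79 / 239.23 = 0.3302

33.0%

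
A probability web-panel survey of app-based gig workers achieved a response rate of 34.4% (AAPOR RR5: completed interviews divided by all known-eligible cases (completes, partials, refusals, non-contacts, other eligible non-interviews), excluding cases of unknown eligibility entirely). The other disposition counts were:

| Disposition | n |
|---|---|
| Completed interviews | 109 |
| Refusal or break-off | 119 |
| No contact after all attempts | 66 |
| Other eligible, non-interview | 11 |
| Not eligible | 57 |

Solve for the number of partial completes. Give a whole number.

12

RR5 = 109 / D = 0.344
D = 109 / 0.344 = 316.9
Remaining denominator categories sum to 305
partial completes = 316.9 − 305 ≈ 12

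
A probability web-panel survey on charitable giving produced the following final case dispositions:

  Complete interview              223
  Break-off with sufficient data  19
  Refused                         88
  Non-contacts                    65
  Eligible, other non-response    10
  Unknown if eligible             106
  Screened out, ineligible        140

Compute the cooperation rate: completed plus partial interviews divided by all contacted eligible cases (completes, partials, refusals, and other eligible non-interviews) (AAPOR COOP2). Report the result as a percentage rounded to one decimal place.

Top = 223 + 19 = 242
Denom = 223 + 19 + 88 + 10 = 340
COOP2 = 242 / 340 = 0.7118

71.2%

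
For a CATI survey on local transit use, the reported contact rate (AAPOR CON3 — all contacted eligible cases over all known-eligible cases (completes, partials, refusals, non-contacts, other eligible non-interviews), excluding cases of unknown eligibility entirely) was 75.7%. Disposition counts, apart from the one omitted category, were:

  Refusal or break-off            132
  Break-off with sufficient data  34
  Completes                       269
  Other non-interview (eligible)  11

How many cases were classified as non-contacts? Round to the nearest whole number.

143

Num: 269 + 34 + 132 + 11 = 446
CON3 = 446 / D = 0.757
D = 446 / 0.757 = 589.2
Other denominator terms total 446
non-contacts = 589.2 − 446 ≈ 143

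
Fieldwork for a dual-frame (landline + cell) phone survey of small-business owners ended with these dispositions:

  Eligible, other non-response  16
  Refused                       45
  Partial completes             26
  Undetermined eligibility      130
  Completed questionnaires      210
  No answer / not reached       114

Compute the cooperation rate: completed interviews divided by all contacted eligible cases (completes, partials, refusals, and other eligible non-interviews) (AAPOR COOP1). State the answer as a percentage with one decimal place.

70.7%

Numerator: 210
Base: 210 + 26 + 45 + 16 = 297
COOP1 = 210 / 297 = 0.7071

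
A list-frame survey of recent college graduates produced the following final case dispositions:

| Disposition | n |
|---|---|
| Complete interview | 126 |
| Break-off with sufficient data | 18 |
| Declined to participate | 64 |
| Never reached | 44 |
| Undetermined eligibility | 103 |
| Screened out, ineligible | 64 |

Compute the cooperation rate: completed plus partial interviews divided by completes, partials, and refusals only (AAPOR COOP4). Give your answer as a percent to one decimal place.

Top = 126 + 18 = 144
Base = 126 + 18 + 64 = 208
COOP4 = 144 / 208 = 0.6923

69.2%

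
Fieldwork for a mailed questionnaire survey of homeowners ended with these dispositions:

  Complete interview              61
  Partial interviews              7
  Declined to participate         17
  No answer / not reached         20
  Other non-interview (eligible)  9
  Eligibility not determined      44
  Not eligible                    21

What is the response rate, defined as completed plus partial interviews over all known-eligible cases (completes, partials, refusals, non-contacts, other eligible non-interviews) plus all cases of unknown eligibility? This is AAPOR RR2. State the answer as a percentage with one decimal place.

Top → 61 + 7 = 68
Denominator → 61 + 7 + 17 + 20 + 9 + 44 = 158
RR2 = 68 / 158 = 0.4304

43.0%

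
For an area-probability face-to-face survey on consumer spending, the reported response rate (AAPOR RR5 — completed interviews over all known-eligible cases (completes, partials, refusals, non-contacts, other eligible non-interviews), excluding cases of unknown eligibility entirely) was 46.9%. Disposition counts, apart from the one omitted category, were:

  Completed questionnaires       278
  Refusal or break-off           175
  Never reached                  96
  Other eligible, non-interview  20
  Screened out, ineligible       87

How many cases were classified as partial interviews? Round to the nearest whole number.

RR5 = 278 / D = 0.469
D = 278 / 0.469 = 592.8
Other denominator terms total 569
partial interviews = 592.8 − 569 ≈ 24

24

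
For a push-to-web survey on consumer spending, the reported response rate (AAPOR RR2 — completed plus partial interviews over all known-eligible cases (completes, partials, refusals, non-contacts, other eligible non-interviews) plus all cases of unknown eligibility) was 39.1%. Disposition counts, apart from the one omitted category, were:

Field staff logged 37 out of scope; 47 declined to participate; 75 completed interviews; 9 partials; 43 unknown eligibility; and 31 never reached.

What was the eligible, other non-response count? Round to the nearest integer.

10

Numerator: 75 + 9 = 84
RR2 = 84 / D = 0.391
D = 84 / 0.391 = 214.8
Other denominator terms total 205
eligible, other non-response = 214.8 − 205 ≈ 10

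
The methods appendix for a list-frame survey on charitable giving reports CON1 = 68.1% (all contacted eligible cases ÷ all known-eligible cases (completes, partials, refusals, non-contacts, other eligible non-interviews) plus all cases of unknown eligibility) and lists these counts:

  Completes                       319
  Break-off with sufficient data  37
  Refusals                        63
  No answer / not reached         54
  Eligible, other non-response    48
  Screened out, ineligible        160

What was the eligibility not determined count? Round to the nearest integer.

165

Num → 319 + 37 + 63 + 48 = 467
CON1 = 467 / D = 0.681
D = 467 / 0.681 = 685.8
Remaining denominator categories sum to 521
eligibility not determined = 685.8 − 521 ≈ 165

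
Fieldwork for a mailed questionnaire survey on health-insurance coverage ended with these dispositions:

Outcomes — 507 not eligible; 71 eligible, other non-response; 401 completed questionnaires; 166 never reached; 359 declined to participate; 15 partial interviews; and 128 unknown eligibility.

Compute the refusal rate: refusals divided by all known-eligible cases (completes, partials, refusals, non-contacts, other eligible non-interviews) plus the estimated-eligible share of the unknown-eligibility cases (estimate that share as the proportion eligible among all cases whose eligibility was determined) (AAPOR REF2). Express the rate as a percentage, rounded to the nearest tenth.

32.7%

Numerator → 359
Determined eligible → 401 + 15 + 359 + 166 + 71 = 1012
e = 1012 / (1012 + 507) = 1012 / 1519 = 0.6662
Eligible share of unknowns → 0.6662 × 128 = 85.27
Base → 1012 + 85.27 = 1097.27
REF2 = 359 / 1097.27 = 0.3272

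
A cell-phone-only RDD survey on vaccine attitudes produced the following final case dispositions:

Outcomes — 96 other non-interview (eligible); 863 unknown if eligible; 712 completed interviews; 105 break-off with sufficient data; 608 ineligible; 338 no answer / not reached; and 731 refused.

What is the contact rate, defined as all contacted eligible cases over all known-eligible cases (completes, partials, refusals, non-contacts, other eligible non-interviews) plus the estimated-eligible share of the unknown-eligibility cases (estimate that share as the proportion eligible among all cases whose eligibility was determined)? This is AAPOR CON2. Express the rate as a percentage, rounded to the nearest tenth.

62.2%

Top → 712 + 105 + 731 + 96 = 1644
Known eligible → 712 + 105 + 731 + 338 + 96 = 1982
e = 1982 / (1982 + 608) = 1982 / 2590 = 0.7653
e × U → 0.7653 × 863 = 660.45
Denom → 1982 + 660.45 = 2642.45
CON2 = 1644 / 2642.45 = 0.6221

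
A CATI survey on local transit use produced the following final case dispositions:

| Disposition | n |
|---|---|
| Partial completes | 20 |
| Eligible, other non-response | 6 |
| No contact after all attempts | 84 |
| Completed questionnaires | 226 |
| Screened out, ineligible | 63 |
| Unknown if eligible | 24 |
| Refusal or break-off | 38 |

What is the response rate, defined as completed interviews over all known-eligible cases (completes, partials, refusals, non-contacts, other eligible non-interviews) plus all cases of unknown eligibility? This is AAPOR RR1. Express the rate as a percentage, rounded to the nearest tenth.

Numerator: 226
Denominator: 226 + 20 + 38 + 84 + 6 + 24 = 398
RR1 = 226 / 398 = 0.5678

56.8%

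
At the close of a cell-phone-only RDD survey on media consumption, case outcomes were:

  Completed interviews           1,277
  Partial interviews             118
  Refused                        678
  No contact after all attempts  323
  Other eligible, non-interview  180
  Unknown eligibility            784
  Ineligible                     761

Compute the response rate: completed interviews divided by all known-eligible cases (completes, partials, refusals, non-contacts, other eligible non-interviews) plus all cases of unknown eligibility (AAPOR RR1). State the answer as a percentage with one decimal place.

Numerator = 1277
Base = 1277 + 118 + 678 + 323 + 180 + 784 = 3360
RR1 = 1277 / 3360 = 0.3801

38.0%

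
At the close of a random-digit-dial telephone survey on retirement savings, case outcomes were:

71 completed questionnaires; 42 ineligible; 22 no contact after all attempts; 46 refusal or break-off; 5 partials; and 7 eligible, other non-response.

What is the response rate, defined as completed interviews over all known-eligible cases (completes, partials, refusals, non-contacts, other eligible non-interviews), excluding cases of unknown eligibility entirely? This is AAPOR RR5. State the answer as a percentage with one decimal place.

Numerator: 71
Denominator: 71 + 5 + 46 + 22 + 7 = 151
RR5 = 71 / 151 = 0.4702

47.0%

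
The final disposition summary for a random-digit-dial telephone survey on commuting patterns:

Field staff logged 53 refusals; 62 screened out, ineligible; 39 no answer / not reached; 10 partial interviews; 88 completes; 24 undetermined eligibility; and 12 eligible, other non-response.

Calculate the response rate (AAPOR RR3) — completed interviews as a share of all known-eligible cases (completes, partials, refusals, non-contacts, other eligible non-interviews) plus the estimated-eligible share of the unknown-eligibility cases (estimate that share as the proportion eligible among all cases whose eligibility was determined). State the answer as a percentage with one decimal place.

Top: 88
Determined eligible: 88 + 10 + 53 + 39 + 12 = 202
e = 202 / (202 + 62) = 202 / 264 = 0.7652
e × U: 0.7652 × 24 = 18.36
Base: 202 + 18.36 = 220.36
RR3 = 88 / 220.36 = 0.3993

39.9%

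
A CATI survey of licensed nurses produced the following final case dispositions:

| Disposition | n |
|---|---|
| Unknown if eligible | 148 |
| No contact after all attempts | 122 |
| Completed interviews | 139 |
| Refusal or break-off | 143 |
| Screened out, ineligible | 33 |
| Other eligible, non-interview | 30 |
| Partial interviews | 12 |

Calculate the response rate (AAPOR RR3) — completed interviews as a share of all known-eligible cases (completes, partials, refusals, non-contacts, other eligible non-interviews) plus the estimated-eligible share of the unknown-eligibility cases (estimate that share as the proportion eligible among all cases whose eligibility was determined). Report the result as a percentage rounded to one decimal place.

Num: 139
Eligible (known): 139 + 12 + 143 + 122 + 30 = 446
e = 446 / (446 + 33) = 446 / 479 = 0.9311
Eligible share of unknowns: 0.9311 × 148 = 137.80
Denom: 446 + 137.80 = 583.80
RR3 = 139 / 583.80 = 0.2381

23.8%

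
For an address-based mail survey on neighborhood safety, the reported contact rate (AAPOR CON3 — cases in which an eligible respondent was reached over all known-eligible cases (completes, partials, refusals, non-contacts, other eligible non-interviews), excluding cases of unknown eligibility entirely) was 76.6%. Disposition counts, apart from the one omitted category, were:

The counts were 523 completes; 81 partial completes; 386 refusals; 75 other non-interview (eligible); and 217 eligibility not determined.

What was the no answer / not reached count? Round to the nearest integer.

Top = 523 + 81 + 386 + 75 = 1065
CON3 = 1065 / D = 0.766
D = 1065 / 0.766 = 1390.3
Other denominator terms total 1065
no answer / not reached = 1390.3 − 1065 ≈ 325

325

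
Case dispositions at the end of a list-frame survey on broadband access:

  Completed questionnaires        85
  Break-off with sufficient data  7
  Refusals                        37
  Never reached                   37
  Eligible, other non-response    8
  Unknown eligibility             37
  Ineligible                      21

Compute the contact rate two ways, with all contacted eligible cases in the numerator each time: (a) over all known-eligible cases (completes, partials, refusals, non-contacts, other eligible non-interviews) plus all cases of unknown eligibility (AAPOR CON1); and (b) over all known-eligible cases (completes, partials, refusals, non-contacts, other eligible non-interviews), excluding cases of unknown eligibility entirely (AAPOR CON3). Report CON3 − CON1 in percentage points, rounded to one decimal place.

Numerator = 85 + 7 + 37 + 8 = 137
Base = 85 + 7 + 37 + 37 + 8 + 37 = 211
CON1 = 137 / 211 = 0.6493
Base = 85 + 7 + 37 + 37 + 8 = 174
CON3 = 137 / 174 = 0.7874
Difference = 78.74 − 64.93 = 13.81 percentage points

13.8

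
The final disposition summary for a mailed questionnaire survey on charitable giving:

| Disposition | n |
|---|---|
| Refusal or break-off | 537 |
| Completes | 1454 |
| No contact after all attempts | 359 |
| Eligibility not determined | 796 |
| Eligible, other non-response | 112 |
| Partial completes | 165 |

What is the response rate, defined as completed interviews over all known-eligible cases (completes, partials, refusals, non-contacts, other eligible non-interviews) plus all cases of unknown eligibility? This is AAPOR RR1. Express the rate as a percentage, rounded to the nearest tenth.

42.5%

Top → 1454
Denominator → 1454 + 165 + 537 + 359 + 112 + 796 = 3423
RR1 = 1454 / 3423 = 0.4248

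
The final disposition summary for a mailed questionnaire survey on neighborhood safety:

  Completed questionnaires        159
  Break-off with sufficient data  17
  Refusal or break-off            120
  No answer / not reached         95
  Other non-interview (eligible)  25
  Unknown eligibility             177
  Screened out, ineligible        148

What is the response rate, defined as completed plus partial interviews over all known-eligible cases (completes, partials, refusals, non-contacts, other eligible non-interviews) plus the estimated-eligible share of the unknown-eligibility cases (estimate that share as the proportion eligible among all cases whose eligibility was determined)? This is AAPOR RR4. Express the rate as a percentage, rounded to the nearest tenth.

32.2%

Top = 159 + 17 = 176
Known eligible = 159 + 17 + 120 + 95 + 25 = 416
e = 416 / (416 + 148) = 416 / 564 = 0.7376
Eligible share of unknowns = 0.7376 × 177 = 130.56
Denominator = 416 + 130.56 = 546.56
RR4 = 176 / 546.56 = 0.3220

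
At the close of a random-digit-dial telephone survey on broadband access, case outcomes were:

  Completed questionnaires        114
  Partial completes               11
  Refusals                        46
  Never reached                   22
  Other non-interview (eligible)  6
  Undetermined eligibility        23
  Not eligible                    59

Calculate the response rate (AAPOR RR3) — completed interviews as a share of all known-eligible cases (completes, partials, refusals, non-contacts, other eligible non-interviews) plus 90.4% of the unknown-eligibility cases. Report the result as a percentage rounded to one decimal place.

51.9%

Top = 114
Eligible (known) = 114 + 11 + 46 + 22 + 6 = 199
Eligible share of unknowns = 0.9040 × 23 = 20.79
Denom = 199 + 20.79 = 219.79
RR3 = 114 / 219.79 = 0.5187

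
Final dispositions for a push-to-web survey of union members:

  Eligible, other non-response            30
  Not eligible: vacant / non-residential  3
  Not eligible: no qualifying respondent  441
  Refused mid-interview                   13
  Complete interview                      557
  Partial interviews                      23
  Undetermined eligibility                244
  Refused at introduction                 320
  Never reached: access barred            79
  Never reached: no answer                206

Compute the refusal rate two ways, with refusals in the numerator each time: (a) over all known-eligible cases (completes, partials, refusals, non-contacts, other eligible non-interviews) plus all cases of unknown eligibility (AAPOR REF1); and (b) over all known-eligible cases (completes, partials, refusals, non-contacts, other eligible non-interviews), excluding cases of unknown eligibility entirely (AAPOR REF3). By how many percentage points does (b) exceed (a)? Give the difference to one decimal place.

4.5

Refusal or break-off = 320 + 13 = 333
Never reached = 206 + 79 = 285
Ineligible = 441 + 3 = 444
Num → 333
Base → 557 + 23 + 333 + 285 + 30 + 244 = 1472
REF1 = 333 / 1472 = 0.2262
Base → 557 + 23 + 333 + 285 + 30 = 1228
REF3 = 333 / 1228 = 0.2712
Difference = 27.12 − 22.62 = 4.50 percentage points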